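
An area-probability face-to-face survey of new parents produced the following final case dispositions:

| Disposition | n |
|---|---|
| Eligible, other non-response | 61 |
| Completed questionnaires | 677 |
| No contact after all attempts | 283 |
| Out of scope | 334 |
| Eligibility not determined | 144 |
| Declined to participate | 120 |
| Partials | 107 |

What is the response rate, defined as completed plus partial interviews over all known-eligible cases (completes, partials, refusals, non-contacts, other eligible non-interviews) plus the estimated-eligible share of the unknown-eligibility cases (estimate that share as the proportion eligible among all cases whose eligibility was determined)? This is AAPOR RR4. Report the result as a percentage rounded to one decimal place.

57.6%

Num: 677 + 107 = 784
Determined eligible: 677 + 107 + 120 + 283 + 61 = 1248
e = 1248 / (1248 + 334) = 1248 / 1582 = 0.7889
e × U: 0.7889 × 144 = 113.60
Base: 1248 + 113.60 = 1361.60
RR4 = 784 / 1361.60 = 0.5758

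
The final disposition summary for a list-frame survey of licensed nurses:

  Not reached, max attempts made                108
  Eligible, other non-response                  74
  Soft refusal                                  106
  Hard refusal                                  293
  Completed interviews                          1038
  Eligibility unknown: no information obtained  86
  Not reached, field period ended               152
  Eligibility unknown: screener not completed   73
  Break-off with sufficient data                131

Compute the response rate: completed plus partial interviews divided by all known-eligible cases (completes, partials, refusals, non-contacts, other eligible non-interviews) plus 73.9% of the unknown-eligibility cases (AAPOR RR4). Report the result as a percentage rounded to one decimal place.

57.9%

Refusal or break-off = 293 + 106 = 399
Non-contacts = 152 + 108 = 260
Undetermined eligibility = 73 + 86 = 159
Top → 1038 + 131 = 1169
Determined eligible → 1038 + 131 + 399 + 260 + 74 = 1902
Estimated eligible among unknowns → 0.7390 × 159 = 117.50
Denom → 1902 + 117.50 = 2019.50
RR4 = 1169 / 2019.50 = 0.5789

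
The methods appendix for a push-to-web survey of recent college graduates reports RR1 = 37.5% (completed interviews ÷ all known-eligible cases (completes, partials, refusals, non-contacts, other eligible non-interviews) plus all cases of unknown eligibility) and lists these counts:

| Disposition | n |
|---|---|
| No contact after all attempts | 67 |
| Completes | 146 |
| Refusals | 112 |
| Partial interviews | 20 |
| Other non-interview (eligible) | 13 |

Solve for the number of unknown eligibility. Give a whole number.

RR1 = 146 / D = 0.375
D = 146 / 0.375 = 389.3
Other denominator terms total 358
unknown eligibility = 389.3 − 358 ≈ 31

31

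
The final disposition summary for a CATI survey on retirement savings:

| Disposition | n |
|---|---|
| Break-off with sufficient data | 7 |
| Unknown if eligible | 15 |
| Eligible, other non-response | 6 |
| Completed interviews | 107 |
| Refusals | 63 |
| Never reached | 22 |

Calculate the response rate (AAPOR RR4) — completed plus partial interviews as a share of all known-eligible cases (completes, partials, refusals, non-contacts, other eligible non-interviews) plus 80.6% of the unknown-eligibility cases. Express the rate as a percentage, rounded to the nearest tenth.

52.5%

Top: 107 + 7 = 114
Determined eligible: 107 + 7 + 63 + 22 + 6 = 205
Estimated eligible among unknowns: 0.8060 × 15 = 12.09
Base: 205 + 12.09 = 217.09
RR4 = 114 / 217.09 = 0.5251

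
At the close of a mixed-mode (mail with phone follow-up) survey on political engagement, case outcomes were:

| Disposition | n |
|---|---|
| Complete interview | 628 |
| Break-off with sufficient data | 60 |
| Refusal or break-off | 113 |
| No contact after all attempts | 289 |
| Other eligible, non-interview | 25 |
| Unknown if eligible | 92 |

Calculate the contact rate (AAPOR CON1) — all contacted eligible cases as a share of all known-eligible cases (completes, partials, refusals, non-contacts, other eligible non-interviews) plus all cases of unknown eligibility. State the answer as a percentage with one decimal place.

68.4%

Num → 628 + 60 + 113 + 25 = 826
Denom → 628 + 60 + 113 + 289 + 25 + 92 = 1207
CON1 = 826 / 1207 = 0.6843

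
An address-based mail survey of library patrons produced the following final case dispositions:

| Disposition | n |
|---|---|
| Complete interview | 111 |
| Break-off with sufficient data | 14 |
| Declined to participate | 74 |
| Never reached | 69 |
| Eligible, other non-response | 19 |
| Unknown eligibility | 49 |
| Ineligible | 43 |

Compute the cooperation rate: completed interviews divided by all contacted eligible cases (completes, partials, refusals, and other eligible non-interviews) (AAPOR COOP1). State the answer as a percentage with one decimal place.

50.9%

Numerator: 111
Denom: 111 + 14 + 74 + 19 = 218
COOP1 = 111 / 218 = 0.5092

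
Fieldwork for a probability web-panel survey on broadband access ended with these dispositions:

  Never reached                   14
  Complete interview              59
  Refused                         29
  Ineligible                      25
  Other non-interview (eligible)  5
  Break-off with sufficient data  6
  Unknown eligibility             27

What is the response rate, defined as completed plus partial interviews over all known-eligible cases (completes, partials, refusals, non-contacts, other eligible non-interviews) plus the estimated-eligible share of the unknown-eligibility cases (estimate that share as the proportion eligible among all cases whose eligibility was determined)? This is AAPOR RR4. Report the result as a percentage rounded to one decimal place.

Num: 59 + 6 = 65
Eligible (known): 59 + 6 + 29 + 14 + 5 = 113
e = 113 / (113 + 25) = 113 / 138 = 0.8188
Eligible share of unknowns: 0.8188 × 27 = 22.11
Denom: 113 + 22.11 = 135.11
RR4 = 65 / 135.11 = 0.4811

48.1%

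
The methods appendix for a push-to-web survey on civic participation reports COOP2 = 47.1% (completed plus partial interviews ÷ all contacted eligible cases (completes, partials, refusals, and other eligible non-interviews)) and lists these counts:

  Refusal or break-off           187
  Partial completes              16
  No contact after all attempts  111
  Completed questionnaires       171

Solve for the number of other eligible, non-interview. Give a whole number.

23

Top = 171 + 16 = 187
COOP2 = 187 / D = 0.471
D = 187 / 0.471 = 397.0
Remaining denominator categories sum to 374
other eligible, non-interview = 397.0 − 374 ≈ 23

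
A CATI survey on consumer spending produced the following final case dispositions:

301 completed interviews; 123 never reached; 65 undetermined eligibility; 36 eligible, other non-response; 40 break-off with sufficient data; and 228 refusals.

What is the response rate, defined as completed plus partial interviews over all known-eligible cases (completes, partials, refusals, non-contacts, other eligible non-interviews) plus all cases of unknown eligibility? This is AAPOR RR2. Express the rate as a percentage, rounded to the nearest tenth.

Top: 301 + 40 = 341
Denom: 301 + 40 + 228 + 123 + 36 + 65 = 793
RR2 = 341 / 793 = 0.4300

43.0%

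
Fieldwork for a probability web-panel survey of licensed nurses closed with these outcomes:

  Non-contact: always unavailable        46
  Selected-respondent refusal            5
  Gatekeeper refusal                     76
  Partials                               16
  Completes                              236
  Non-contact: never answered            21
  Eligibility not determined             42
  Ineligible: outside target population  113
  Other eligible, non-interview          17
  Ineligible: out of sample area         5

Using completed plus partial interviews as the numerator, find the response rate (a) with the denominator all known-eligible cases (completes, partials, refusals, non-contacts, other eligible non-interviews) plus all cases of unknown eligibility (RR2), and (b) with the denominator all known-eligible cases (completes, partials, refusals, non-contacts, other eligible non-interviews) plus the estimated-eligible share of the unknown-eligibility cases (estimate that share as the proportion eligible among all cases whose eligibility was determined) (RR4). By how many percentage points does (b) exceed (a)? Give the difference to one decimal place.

Declined to participate = 76 + 5 = 81
No contact after all attempts = 21 + 46 = 67
Not eligible = 113 + 5 = 118
Numerator: 236 + 16 = 252
Denominator: 236 + 16 + 81 + 67 + 17 + 42 = 459
RR2 = 252 / 459 = 0.5490
Known eligible: 236 + 16 + 81 + 67 + 17 = 417
e = 417 / (417 + 118) = 417 / 535 = 0.7794
e × U: 0.7794 × 42 = 32.73
Denominator: 417 + 32.73 = 449.73
RR4 = 252 / 449.73 = 0.5603
Difference = 56.03 − 54.90 = 1.13 percentage points

1.1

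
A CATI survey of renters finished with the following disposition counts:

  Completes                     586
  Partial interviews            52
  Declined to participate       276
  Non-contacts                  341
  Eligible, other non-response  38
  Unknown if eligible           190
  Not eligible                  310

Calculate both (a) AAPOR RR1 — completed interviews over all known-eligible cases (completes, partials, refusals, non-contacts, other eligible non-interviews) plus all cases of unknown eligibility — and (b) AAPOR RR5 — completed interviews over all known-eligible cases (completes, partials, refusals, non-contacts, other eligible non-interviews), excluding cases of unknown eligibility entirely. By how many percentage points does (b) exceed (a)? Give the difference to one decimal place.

5.8

Top: 586
Denom: 586 + 52 + 276 + 341 + 38 + 190 = 1483
RR1 = 586 / 1483 = 0.3951
Denom: 586 + 52 + 276 + 341 + 38 = 1293
RR5 = 586 / 1293 = 0.4532
Difference = 45.32 − 39.51 = 5.81 percentage points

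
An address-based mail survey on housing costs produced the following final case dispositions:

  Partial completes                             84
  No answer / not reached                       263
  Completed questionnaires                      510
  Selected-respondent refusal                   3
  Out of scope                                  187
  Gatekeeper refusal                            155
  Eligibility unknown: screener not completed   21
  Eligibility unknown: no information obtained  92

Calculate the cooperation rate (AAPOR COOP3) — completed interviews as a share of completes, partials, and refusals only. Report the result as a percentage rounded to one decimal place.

Refusal or break-off = 155 + 3 = 158
Unknown eligibility = 21 + 92 = 113
Numerator → 510
Base → 510 + 84 + 158 = 752
COOP3 = 510 / 752 = 0.6782

67.8%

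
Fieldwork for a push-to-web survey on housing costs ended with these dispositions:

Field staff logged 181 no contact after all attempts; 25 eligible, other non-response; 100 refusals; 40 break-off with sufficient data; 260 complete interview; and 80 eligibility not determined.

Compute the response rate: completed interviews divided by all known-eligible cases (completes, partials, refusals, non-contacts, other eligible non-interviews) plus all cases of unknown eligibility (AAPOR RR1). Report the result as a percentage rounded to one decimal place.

Top: 260
Denom: 260 + 40 + 100 + 181 + 25 + 80 = 686
RR1 = 260 / 686 = 0.3790

37.9%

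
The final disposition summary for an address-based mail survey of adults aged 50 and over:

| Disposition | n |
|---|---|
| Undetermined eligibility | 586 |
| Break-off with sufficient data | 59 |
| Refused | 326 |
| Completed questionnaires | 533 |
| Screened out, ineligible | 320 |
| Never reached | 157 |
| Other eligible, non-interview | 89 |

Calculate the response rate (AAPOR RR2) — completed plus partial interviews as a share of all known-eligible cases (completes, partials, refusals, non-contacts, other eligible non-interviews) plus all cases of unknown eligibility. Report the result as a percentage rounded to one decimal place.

33.8%

Numerator: 533 + 59 = 592
Denom: 533 + 59 + 326 + 157 + 89 + 586 = 1750
RR2 = 592 / 1750 = 0.3383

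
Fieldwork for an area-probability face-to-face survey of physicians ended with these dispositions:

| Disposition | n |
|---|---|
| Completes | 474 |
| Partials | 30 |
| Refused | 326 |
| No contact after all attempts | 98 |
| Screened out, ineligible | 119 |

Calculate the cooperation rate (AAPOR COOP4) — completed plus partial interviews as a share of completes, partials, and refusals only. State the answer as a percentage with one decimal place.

60.7%

Numerator: 474 + 30 = 504
Base: 474 + 30 + 326 = 830
COOP4 = 504 / 830 = 0.6072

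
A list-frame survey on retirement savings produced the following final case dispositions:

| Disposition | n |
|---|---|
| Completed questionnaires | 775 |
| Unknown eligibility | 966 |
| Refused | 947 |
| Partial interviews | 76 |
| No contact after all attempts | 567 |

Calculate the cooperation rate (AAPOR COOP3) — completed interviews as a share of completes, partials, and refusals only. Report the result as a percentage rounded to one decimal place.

Num = 775
Base = 775 + 76 + 947 = 1798
COOP3 = 775 / 1798 = 0.4310

43.1%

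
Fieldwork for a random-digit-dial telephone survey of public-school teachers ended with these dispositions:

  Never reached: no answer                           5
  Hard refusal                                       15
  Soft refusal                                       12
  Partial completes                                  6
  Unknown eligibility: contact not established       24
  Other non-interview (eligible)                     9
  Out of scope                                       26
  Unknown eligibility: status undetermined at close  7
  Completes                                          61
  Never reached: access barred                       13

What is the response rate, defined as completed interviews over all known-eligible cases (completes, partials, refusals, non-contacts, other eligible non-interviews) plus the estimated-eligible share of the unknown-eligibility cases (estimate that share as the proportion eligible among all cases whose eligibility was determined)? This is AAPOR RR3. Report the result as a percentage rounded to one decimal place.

41.6%

Declined to participate = 15 + 12 = 27
No answer / not reached = 5 + 13 = 18
Undetermined eligibility = 24 + 7 = 31
Num → 61
Determined eligible → 61 + 6 + 27 + 18 + 9 = 121
e = 121 / (121 + 26) = 121 / 147 = 0.8231
Estimated eligible among unknowns → 0.8231 × 31 = 25.52
Denominator → 121 + 25.52 = 146.52
RR3 = 61 / 146.52 = 0.4163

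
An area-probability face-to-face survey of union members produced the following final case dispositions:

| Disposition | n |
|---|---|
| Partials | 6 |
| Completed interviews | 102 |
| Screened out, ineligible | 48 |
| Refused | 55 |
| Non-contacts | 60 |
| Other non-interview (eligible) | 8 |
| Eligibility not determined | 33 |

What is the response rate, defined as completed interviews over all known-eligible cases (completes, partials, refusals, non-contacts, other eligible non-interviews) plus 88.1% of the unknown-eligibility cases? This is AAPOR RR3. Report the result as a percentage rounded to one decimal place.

Num → 102
Known eligible → 102 + 6 + 55 + 60 + 8 = 231
Estimated eligible among unknowns → 0.8810 × 33 = 29.07
Denom → 231 + 29.07 = 260.07
RR3 = 102 / 260.07 = 0.3922

39.2%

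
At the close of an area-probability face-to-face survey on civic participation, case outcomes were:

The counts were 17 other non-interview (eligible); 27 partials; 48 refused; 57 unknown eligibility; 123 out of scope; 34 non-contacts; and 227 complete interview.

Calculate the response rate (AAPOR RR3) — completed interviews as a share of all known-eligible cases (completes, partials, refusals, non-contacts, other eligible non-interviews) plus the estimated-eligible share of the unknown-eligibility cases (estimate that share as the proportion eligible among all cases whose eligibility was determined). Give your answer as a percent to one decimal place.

Numerator: 227
Known eligible: 227 + 27 + 48 + 34 + 17 = 353
e = 353 / (353 + 123) = 353 / 476 = 0.7416
e × U: 0.7416 × 57 = 42.27
Denominator: 353 + 42.27 = 395.27
RR3 = 227 / 395.27 = 0.5743

57.4%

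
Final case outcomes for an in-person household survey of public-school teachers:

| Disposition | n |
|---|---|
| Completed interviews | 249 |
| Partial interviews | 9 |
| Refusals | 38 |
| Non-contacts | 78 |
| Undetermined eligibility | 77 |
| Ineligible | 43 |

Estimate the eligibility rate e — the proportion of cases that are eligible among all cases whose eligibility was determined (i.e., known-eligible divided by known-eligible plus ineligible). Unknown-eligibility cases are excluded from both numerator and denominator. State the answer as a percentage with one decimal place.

Eligible (known) → 249 + 9 + 38 + 78 = 374
e = 374 / (374 + 43) = 374 / 417 = 0.8969

89.7%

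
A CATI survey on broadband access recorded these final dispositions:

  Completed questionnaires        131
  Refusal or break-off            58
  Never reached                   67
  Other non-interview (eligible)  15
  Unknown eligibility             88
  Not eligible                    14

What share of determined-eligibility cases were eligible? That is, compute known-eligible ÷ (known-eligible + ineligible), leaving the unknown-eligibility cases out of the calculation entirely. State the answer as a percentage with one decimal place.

Known eligible → 131 + 58 + 67 + 15 = 271
e = 271 / (271 + 14) = 271 / 285 = 0.9509

95.1%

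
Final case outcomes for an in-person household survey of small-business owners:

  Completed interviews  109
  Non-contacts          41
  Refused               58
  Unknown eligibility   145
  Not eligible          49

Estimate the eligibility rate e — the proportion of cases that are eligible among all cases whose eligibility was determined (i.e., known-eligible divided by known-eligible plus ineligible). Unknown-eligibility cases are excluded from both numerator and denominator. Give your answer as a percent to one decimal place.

Eligible (known) = 109 + 58 + 41 = 208
e = 208 / (208 + 49) = 208 / 257 = 0.8093

80.9%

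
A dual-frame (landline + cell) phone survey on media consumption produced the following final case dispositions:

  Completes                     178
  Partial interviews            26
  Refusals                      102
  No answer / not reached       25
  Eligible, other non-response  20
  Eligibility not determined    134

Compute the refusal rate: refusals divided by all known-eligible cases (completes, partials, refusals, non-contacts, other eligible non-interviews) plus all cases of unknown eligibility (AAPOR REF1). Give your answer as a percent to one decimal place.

Num = 102
Denominator = 178 + 26 + 102 + 25 + 20 + 134 = 485
REF1 = 102 / 485 = 0.2103

21.0%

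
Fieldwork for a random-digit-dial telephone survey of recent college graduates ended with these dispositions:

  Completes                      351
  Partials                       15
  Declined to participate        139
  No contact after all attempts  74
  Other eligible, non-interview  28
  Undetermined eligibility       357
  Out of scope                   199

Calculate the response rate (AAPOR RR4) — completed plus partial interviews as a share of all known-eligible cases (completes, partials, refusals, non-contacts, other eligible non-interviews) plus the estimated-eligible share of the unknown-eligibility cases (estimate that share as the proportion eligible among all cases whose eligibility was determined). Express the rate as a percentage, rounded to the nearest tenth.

41.8%

Top: 351 + 15 = 366
Eligible (known): 351 + 15 + 139 + 74 + 28 = 607
e = 607 / (607 + 199) = 607 / 806 = 0.7531
Eligible share of unknowns: 0.7531 × 357 = 268.86
Denominator: 607 + 268.86 = 875.86
RR4 = 366 / 875.86 = 0.4179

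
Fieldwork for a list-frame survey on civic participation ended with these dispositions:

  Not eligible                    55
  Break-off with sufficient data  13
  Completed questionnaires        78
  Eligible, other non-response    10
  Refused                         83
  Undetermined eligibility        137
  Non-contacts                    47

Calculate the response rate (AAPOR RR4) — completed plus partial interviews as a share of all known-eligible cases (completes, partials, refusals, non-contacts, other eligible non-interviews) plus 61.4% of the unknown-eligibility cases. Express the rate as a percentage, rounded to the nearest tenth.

Top = 78 + 13 = 91
Determined eligible = 78 + 13 + 83 + 47 + 10 = 231
Estimated eligible among unknowns = 0.6140 × 137 = 84.12
Denom = 231 + 84.12 = 315.12
RR4 = 91 / 315.12 = 0.2888

28.9%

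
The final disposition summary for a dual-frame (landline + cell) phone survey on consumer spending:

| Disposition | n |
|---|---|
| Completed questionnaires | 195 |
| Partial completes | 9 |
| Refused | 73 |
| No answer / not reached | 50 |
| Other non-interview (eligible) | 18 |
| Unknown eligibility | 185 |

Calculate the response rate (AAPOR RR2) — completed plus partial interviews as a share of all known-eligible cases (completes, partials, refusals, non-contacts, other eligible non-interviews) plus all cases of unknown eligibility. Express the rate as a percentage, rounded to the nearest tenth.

38.5%

Num → 195 + 9 = 204
Denominator → 195 + 9 + 73 + 50 + 18 + 185 = 530
RR2 = 204 / 530 = 0.3849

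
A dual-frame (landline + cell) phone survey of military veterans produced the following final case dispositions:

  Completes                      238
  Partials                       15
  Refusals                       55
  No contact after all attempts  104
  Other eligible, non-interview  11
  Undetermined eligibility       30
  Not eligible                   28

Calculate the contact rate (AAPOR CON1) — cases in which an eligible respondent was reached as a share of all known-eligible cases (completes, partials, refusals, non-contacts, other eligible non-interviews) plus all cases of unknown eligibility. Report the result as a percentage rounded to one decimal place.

Num = 238 + 15 + 55 + 11 = 319
Denominator = 238 + 15 + 55 + 104 + 11 + 30 = 453
CON1 = 319 / 453 = 0.7042

70.4%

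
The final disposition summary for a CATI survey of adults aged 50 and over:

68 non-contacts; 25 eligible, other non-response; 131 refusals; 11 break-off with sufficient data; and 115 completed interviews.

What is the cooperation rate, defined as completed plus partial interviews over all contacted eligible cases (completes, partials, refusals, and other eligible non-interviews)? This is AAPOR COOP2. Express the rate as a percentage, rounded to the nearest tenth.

44.7%

Numerator → 115 + 11 = 126
Base → 115 + 11 + 131 + 25 = 282
COOP2 = 126 / 282 = 0.4468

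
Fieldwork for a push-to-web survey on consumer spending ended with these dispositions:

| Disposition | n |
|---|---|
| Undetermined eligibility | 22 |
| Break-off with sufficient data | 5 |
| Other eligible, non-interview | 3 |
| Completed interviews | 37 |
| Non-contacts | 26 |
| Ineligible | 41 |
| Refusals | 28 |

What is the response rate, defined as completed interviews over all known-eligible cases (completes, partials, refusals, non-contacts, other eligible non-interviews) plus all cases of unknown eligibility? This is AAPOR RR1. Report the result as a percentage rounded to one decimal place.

Num: 37
Base: 37 + 5 + 28 + 26 + 3 + 22 = 121
RR1 = 37 / 121 = 0.3058

30.6%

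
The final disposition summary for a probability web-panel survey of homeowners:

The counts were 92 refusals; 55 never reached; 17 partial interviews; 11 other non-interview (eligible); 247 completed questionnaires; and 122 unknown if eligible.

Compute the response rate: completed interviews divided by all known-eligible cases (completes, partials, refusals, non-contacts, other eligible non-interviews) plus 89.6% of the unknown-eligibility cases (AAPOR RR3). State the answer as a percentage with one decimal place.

Top: 247
Known eligible: 247 + 17 + 92 + 55 + 11 = 422
e × U: 0.8960 × 122 = 109.31
Denominator: 422 + 109.31 = 531.31
RR3 = 247 / 531.31 = 0.4649

46.5%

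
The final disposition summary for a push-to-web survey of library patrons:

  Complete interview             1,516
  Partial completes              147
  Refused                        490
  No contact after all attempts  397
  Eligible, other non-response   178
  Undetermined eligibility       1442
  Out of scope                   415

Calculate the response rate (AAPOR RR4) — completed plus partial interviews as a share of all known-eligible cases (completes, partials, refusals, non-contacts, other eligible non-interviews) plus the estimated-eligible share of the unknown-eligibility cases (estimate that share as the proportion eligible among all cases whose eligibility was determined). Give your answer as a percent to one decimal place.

41.8%

Numerator = 1516 + 147 = 1663
Known eligible = 1516 + 147 + 490 + 397 + 178 = 2728
e = 2728 / (2728 + 415) = 2728 / 3143 = 0.8680
Estimated eligible among unknowns = 0.8680 × 1442 = 1251.66
Denominator = 2728 + 1251.66 = 3979.66
RR4 = 1663 / 3979.66 = 0.4179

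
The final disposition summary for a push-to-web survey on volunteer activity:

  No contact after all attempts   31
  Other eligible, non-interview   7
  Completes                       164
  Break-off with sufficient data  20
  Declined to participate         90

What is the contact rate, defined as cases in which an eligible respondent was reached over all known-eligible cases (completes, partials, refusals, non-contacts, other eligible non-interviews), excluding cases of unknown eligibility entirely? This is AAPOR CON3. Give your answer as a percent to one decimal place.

Numerator: 164 + 20 + 90 + 7 = 281
Denom: 164 + 20 + 90 + 31 + 7 = 312
CON3 = 281 / 312 = 0.9006

90.1%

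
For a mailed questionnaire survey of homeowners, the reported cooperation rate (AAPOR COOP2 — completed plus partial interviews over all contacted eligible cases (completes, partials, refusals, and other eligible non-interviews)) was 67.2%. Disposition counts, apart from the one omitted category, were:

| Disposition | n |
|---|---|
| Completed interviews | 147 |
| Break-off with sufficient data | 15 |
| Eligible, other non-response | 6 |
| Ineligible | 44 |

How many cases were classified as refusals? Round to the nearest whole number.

73

Num: 147 + 15 = 162
COOP2 = 162 / D = 0.672
D = 162 / 0.672 = 241.1
Rest of base = 168
refusals = 241.1 − 168 ≈ 73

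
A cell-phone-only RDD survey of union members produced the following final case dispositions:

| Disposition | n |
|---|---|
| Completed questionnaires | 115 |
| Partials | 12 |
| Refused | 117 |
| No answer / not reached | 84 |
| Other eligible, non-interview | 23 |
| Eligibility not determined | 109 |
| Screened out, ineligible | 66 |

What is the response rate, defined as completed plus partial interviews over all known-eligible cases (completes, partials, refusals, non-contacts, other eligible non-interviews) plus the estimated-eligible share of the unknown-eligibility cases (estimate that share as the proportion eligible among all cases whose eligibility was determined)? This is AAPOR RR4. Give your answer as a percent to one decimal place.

28.7%

Num: 115 + 12 = 127
Determined eligible: 115 + 12 + 117 + 84 + 23 = 351
e = 351 / (351 + 66) = 351 / 417 = 0.8417
e × U: 0.8417 × 109 = 91.75
Base: 351 + 91.75 = 442.75
RR4 = 127 / 442.75 = 0.2868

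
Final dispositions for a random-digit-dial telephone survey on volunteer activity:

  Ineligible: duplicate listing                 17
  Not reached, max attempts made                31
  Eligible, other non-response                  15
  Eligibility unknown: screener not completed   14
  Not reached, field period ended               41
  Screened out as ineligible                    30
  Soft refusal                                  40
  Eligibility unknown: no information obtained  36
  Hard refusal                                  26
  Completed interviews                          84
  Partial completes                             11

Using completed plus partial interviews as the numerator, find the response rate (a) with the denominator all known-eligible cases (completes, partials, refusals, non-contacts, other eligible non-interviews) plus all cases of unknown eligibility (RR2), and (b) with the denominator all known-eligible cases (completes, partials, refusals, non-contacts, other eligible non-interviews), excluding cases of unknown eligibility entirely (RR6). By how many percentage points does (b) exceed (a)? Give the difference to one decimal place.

6.4

Declined to participate = 26 + 40 = 66
Non-contacts = 41 + 31 = 72
Unknown if eligible = 14 + 36 = 50
Not eligible = 30 + 17 = 47
Num: 84 + 11 = 95
Denom: 84 + 11 + 66 + 72 + 15 + 50 = 298
RR2 = 95 / 298 = 0.3188
Denom: 84 + 11 + 66 + 72 + 15 = 248
RR6 = 95 / 248 = 0.3831
Difference = 38.31 − 31.88 = 6.43 percentage points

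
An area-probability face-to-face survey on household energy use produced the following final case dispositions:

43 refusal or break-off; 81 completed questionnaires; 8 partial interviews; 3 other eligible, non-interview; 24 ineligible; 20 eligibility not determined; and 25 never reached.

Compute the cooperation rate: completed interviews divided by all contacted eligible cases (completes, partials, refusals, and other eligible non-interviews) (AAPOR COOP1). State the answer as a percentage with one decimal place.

Num = 81
Base = 81 + 8 + 43 + 3 = 135
COOP1 = 81 / 135 = 0.6000

60.0%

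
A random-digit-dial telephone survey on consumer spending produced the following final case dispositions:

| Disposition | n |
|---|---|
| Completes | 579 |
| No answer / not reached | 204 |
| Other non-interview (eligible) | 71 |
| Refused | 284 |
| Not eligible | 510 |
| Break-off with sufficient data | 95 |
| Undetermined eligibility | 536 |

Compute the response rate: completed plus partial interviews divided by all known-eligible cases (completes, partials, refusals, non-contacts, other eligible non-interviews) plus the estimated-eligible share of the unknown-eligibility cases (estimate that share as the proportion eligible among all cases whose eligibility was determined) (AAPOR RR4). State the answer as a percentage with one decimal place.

Top = 579 + 95 = 674
Eligible (known) = 579 + 95 + 284 + 204 + 71 = 1233
e = 1233 / (1233 + 510) = 1233 / 1743 = 0.7074
e × U = 0.7074 × 536 = 379.17
Denom = 1233 + 379.17 = 1612.17
RR4 = 674 / 1612.17 = 0.4181

41.8%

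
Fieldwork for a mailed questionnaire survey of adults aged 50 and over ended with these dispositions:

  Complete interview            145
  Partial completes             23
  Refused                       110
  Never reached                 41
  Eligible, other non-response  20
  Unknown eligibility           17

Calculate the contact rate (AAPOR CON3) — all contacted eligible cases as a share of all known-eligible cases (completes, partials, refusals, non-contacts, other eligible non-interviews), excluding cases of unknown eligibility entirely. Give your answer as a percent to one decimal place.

87.9%

Top = 145 + 23 + 110 + 20 = 298
Denominator = 145 + 23 + 110 + 41 + 20 = 339
CON3 = 298 / 339 = 0.8791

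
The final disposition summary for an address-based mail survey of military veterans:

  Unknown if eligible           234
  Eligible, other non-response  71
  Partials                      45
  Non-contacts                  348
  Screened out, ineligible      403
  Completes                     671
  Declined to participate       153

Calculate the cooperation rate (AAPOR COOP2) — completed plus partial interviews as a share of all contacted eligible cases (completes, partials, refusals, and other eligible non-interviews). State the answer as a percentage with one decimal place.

76.2%

Num: 671 + 45 = 716
Denom: 671 + 45 + 153 + 71 = 940
COOP2 = 716 / 940 = 0.7617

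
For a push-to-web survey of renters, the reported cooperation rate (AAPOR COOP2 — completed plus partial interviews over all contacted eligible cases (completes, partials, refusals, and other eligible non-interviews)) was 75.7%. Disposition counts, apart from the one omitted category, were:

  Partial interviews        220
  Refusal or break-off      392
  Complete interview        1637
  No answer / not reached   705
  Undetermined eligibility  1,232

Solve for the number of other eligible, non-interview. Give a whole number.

Top = 1637 + 220 = 1857
COOP2 = 1857 / D = 0.757
D = 1857 / 0.757 = 2453.1
Other denominator terms total 2249
other eligible, non-interview = 2453.1 − 2249 ≈ 204

204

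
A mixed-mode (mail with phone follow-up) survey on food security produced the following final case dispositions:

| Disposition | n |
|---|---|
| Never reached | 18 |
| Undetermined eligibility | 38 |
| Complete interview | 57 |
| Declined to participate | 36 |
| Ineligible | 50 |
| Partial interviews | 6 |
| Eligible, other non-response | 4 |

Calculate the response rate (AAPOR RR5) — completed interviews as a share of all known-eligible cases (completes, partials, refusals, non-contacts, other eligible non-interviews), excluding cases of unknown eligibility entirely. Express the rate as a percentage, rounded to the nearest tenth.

47.1%

Numerator: 57
Denom: 57 + 6 + 36 + 18 + 4 = 121
RR5 = 57 / 121 = 0.4711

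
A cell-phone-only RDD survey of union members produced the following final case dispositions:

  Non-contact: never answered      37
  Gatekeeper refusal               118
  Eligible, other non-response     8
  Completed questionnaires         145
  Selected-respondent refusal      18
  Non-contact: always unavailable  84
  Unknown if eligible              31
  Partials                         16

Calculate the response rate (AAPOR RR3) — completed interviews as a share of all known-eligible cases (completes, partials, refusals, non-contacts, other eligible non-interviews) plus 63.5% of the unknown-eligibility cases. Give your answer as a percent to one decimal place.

Refused = 118 + 18 = 136
Non-contacts = 37 + 84 = 121
Numerator → 145
Determined eligible → 145 + 16 + 136 + 121 + 8 = 426
Estimated eligible among unknowns → 0.6350 × 31 = 19.68
Denominator → 426 + 19.68 = 445.68
RR3 = 145 / 445.68 = 0.3253

32.5%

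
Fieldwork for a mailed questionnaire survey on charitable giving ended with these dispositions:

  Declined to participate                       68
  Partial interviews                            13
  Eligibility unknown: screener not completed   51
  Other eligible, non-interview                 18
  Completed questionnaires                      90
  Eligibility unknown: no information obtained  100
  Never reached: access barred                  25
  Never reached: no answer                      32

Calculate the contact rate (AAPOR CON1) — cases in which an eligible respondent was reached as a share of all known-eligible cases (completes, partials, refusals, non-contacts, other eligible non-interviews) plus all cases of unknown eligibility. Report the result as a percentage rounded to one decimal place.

47.6%

Non-contacts = 32 + 25 = 57
Eligibility not determined = 51 + 100 = 151
Numerator: 90 + 13 + 68 + 18 = 189
Base: 90 + 13 + 68 + 57 + 18 + 151 = 397
CON1 = 189 / 397 = 0.4761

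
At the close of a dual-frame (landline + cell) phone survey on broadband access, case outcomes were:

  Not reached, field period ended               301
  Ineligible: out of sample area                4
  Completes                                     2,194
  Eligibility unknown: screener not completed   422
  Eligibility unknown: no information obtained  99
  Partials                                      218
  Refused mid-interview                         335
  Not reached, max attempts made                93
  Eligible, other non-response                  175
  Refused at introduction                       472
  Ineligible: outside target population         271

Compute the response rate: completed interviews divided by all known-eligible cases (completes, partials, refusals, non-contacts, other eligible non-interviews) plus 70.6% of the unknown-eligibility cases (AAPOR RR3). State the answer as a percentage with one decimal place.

52.8%

Refusals = 472 + 335 = 807
Non-contacts = 301 + 93 = 394
Unknown if eligible = 422 + 99 = 521
Ineligible = 271 + 4 = 275
Numerator: 2194
Determined eligible: 2194 + 218 + 807 + 394 + 175 = 3788
Estimated eligible among unknowns: 0.7060 × 521 = 367.83
Denom: 3788 + 367.83 = 4155.83
RR3 = 2194 / 4155.83 = 0.5279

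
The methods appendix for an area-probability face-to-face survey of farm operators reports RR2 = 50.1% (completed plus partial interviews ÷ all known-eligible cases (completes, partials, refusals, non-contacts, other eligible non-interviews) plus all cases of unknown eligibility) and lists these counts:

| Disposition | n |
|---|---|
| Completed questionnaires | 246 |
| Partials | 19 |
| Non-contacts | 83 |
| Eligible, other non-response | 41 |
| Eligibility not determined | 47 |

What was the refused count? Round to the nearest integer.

93

Num → 246 + 19 = 265
RR2 = 265 / D = 0.501
D = 265 / 0.501 = 528.9
Remaining denominator categories sum to 436
refused = 528.9 − 436 ≈ 93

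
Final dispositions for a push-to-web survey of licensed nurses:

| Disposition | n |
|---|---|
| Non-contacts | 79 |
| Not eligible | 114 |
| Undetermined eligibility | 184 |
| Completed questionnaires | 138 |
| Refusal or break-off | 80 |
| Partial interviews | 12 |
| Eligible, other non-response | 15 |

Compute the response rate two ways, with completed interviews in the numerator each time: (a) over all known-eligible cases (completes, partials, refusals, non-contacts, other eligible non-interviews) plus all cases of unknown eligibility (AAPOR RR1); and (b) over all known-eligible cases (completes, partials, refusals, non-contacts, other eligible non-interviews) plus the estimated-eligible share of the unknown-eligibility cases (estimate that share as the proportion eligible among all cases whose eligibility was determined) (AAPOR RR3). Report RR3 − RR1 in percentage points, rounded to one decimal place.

Top: 138
Denom: 138 + 12 + 80 + 79 + 15 + 184 = 508
RR1 = 138 / 508 = 0.2717
Known eligible: 138 + 12 + 80 + 79 + 15 = 324
e = 324 / (324 + 114) = 324 / 438 = 0.7397
Estimated eligible among unknowns: 0.7397 × 184 = 136.10
Denom: 324 + 136.10 = 460.10
RR3 = 138 / 460.10 = 0.2999
Difference = 29.99 − 27.17 = 2.82 percentage points

2.8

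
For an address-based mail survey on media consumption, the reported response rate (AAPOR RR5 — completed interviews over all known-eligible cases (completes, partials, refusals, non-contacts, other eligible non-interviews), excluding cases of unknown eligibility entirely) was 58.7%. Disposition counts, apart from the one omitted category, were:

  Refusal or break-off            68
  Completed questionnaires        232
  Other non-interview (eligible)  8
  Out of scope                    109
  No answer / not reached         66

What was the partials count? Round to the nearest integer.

21

RR5 = 232 / D = 0.587
D = 232 / 0.587 = 395.2
Remaining denominator categories sum to 374
partials = 395.2 − 374 ≈ 21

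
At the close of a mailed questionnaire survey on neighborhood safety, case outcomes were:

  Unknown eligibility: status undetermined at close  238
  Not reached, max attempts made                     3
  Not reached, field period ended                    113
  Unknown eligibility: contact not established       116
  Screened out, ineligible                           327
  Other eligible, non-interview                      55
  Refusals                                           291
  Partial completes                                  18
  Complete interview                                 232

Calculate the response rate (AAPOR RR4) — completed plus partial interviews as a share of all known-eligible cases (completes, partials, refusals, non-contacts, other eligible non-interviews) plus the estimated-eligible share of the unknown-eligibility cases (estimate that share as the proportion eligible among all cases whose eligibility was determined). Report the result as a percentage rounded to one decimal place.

26.2%

Never reached = 113 + 3 = 116
Undetermined eligibility = 116 + 238 = 354
Num = 232 + 18 = 250
Eligible (known) = 232 + 18 + 291 + 116 + 55 = 712
e = 712 / (712 + 327) = 712 / 1039 = 0.6853
Estimated eligible among unknowns = 0.6853 × 354 = 242.60
Denom = 712 + 242.60 = 954.60
RR4 = 250 / 954.60 = 0.2619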